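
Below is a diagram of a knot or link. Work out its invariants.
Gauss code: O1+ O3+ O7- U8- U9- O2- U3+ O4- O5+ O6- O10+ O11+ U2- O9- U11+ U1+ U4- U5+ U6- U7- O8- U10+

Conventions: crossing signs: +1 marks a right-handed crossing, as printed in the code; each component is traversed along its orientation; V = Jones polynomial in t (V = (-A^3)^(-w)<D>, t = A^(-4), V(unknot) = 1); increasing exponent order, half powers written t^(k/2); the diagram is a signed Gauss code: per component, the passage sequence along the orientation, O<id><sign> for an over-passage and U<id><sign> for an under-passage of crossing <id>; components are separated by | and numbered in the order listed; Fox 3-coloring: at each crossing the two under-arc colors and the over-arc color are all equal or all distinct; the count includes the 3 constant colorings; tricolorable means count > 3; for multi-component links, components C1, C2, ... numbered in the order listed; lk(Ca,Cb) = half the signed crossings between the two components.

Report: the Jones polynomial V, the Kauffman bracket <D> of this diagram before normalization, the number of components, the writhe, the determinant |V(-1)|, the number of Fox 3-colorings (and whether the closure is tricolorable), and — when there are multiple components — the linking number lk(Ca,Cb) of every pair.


V(t) = t^-4 - t^-3 + t^-2 - 2t^-1 + 2 - t + t^2
bracket: -A^-11 + A^-7 - 2A^-3 + 2A - A^5 + A^9 - A^13, w = -1
1 component, writhe -1, over 11 crossings
det 9, colorings 9 of 3^11 — tricolorable
observation: w = -1 (over 11 crossings) is diagram-only; (-A^3)^(1) removes it from V


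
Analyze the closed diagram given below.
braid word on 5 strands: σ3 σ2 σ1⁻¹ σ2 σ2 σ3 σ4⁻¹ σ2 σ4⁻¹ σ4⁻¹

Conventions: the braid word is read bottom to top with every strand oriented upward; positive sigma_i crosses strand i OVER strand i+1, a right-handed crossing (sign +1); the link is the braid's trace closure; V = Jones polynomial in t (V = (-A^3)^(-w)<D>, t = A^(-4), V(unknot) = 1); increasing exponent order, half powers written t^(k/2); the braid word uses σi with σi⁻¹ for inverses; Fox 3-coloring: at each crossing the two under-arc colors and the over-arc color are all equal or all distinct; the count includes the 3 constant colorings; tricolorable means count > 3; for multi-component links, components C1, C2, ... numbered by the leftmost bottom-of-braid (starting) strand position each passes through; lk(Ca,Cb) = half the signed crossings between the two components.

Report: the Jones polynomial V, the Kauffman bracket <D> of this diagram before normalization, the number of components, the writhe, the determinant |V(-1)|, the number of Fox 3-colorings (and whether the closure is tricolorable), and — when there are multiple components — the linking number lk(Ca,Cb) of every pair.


Jones polynomial: V(t) = -t^-2 + t^-1 - 1 + 3t - 2t^2 + 3t^3 - 2t^4 + t^5 - t^6
<D> = -A^-18 + A^-14 - 2A^-10 + 3A^-6 - 2A^-2 + 3A^2 - A^6 + A^10 - A^14; writhe +2
components 1, writhe +2 (10 crossings)
3-colorings: 9 of 3^10, det 15 — tricolorable
note: the span of V is 8, forcing >= 8 crossings in any diagram


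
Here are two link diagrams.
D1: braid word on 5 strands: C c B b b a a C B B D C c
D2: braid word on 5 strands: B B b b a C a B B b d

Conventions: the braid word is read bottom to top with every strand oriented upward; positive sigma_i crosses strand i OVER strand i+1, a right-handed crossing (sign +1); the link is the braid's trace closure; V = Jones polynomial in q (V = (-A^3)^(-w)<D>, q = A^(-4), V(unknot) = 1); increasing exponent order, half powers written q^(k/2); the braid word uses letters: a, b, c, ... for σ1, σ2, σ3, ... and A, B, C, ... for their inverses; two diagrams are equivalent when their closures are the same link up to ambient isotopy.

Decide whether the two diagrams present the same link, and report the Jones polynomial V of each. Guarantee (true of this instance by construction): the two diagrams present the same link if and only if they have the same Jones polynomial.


equivalent: yes
V(D1) = -q^(1/2) - q^(5/2)  (w -1, c 13, <D> = A^-13 + A^-5)
D2 (bracket A^-7 + A; 11 crossings at w = +1): V = -q^(1/2) - q^(5/2)
why: all 2 diagrams share one V(q), hence one class


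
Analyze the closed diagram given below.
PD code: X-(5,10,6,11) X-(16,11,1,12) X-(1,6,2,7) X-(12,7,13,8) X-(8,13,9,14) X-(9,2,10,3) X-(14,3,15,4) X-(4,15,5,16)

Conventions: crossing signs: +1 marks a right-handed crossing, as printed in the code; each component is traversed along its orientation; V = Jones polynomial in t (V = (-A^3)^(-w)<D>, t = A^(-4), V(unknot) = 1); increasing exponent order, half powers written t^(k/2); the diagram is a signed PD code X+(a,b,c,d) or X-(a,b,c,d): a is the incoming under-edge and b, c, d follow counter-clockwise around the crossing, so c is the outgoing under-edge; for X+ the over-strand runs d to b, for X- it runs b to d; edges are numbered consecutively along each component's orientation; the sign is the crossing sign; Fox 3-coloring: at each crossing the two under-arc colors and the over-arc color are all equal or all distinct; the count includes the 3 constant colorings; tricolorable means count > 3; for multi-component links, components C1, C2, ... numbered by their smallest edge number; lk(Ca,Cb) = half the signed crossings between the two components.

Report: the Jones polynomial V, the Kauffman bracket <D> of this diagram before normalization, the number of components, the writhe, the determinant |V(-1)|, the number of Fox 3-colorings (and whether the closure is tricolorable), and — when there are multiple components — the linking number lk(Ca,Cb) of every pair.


V(t) = -t^-8 + t^-5 + t^-3
bracket: A^-12 + A^-4 - A^8, w = -8
1 component, writhe -8, over 8 crossings
det 3, colorings 9 of 3^8 — tricolorable
observation: det 3 = |V(-1)|; divisible by 3, so tricolorable


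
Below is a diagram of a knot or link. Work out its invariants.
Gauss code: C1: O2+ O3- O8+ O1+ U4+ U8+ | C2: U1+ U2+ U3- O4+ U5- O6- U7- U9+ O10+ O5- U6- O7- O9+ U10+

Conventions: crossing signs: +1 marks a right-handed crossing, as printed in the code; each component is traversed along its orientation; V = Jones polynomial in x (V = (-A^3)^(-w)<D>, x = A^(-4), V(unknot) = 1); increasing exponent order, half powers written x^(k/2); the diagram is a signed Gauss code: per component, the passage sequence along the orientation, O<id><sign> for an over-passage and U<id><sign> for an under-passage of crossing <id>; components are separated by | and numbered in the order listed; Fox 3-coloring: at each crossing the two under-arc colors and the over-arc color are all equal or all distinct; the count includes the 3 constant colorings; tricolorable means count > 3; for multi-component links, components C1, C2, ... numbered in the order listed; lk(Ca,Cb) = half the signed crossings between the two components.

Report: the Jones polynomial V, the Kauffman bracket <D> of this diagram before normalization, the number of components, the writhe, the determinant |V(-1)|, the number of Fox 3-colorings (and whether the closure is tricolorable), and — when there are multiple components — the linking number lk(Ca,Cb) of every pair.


V = -x^(1/2) - x^(5/2)
<D> = -A^-4 - A^4 (w = +2)
2 components over 10 crossings, w = +2
lk(C1,C2): +1
3 Fox colorings among 3^10, |V(-1)| = 2: not tricolorable
why: the 1 component pair carries total linking +1


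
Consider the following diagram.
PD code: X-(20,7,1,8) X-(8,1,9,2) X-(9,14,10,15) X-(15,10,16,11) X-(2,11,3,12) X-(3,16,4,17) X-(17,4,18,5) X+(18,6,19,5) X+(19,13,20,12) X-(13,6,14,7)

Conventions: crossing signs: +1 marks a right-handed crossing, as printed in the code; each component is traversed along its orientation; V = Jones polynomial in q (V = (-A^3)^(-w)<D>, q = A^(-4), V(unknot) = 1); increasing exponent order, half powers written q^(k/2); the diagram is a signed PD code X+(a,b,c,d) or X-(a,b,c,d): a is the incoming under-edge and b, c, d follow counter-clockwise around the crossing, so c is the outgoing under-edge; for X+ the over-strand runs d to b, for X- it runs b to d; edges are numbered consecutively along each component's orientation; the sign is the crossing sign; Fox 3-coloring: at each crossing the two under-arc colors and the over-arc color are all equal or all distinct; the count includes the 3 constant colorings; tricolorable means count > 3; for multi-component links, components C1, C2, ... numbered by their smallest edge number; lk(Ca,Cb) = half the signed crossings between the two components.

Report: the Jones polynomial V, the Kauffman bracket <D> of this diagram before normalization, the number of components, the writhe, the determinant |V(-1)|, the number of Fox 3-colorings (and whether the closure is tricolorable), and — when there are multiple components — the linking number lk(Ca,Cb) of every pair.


V = -q^-7 + q^-6 - q^-5 + q^-4 + q^-2
<D> = A^-10 + A^-2 - A^2 + A^6 - A^10 (w = -6)
1 component over 10 crossings, w = -6
3 Fox colorings among 3^10, |V(-1)| = 5: not tricolorable
why: the span of V is 5, forcing >= 5 crossings in any diagram


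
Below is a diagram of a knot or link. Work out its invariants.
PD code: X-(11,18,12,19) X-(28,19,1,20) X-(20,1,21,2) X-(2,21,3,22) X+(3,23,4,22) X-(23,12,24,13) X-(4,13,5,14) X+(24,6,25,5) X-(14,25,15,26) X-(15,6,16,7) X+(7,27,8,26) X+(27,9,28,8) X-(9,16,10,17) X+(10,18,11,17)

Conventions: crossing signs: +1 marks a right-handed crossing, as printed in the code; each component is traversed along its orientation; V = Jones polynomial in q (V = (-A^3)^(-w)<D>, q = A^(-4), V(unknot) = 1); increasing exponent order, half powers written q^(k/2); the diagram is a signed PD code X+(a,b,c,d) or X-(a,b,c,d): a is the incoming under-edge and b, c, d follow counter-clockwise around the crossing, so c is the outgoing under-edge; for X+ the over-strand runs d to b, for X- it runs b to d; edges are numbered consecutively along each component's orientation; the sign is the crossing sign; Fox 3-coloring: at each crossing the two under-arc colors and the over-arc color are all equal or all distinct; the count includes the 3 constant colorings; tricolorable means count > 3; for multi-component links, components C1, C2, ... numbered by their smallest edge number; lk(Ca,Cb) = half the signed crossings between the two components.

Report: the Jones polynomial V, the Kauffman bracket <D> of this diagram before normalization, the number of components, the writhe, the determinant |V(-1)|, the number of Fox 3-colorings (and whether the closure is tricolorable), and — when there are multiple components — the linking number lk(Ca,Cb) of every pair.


V = -q^-6 + q^-5 - q^-4 + 2q^-3 - q^-2 + q^-1
<D> = A^-8 - A^-4 + 2 - A^4 + A^8 - A^12 (w = -4)
1 component over 14 crossings, w = -4
3 Fox colorings among 3^14, |V(-1)| = 7: not tricolorable
why: the span of V is 5, forcing >= 5 crossings in any diagram


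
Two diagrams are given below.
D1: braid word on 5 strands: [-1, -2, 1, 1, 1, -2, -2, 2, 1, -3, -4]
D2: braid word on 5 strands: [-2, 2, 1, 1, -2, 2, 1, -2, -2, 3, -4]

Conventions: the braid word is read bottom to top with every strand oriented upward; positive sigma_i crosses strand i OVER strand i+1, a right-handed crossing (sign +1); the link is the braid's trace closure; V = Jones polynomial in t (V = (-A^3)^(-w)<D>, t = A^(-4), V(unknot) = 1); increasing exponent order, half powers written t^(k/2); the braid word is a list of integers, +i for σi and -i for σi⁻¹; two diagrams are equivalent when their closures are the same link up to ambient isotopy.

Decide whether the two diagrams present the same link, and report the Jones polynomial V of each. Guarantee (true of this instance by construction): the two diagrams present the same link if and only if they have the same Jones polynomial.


same link: yes
V(D1) = -t^(-3/2) - 2t^(1/2) + t^(3/2) - t^(5/2) + t^(7/2)  [11 crossings, <D> = -A^-17 + A^-13 - A^-9 + 2A^-5 + A^3, w = -1]
V(D2) = -t^(-3/2) - 2t^(1/2) + t^(3/2) - t^(5/2) + t^(7/2)  (w +1, c 11, <D> = -A^-11 + A^-7 - A^-3 + 2A + A^9)
note: from 11 to 11 crossings by R-moves: one link, two diagrams


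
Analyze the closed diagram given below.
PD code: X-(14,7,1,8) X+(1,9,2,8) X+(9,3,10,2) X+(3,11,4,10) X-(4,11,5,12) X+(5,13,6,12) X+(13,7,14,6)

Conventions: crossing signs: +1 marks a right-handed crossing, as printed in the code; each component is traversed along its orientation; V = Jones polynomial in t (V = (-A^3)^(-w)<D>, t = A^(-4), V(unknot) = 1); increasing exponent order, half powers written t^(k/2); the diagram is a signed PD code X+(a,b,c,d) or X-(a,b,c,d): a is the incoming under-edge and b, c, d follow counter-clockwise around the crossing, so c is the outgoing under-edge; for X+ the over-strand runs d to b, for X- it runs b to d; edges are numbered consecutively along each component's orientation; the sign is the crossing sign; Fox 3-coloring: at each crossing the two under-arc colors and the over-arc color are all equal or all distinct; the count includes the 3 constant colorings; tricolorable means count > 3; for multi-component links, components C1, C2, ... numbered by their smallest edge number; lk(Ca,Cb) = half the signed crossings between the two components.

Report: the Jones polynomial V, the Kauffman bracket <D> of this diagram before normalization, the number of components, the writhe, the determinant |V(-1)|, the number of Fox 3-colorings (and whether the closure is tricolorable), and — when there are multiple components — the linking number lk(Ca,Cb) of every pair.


V(t) = t + t^3 - t^4
bracket: A^-7 - A^-3 - A^5, w = +3
1 component, writhe +3, over 7 crossings
det 3, colorings 9 of 3^7 — tricolorable
observation: V spans 3 powers of t: at least 3 crossings in any diagram


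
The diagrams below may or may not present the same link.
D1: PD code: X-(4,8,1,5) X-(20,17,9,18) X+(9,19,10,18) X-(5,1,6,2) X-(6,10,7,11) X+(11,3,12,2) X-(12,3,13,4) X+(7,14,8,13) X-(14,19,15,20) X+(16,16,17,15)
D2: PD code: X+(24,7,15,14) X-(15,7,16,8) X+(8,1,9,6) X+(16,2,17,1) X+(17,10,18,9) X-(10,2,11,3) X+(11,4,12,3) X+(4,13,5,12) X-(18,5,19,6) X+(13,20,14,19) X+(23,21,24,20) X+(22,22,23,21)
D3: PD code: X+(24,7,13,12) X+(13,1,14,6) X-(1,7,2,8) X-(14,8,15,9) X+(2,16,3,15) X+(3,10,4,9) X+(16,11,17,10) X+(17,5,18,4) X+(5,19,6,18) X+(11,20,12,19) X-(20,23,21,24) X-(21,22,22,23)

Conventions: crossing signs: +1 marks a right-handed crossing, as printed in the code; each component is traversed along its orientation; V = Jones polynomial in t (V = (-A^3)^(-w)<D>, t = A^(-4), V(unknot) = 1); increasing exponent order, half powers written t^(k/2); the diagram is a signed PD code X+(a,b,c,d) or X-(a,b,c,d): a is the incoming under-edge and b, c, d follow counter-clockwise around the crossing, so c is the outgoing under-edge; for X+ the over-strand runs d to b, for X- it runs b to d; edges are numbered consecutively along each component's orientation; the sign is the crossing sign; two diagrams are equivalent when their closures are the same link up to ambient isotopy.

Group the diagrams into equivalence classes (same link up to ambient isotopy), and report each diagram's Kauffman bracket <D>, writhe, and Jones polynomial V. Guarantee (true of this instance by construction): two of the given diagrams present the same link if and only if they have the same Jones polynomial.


grouping into links: {D1} | {D2} | {D3}
V(D1) = t^-3 + t^-2 + t^-1 + 1  (w -2, c 10, <D> = A^-6 + A^-2 + A^2 + A^6)
V(D2) = t + 2t^3 + t^5  [12 crossings, <D> = A^-2 + 2A^6 + A^14, w = +6]
V(D3) = t^2 + 2t^4 - t^5 + 2t^6 - t^7 + t^8  (w +4, c 12, <D> = A^-20 - A^-16 + 2A^-12 - A^-8 + 2A^-4 + A^4)
key observation: 3 classes among 3 diagrams; unequal V(t) rules out equality


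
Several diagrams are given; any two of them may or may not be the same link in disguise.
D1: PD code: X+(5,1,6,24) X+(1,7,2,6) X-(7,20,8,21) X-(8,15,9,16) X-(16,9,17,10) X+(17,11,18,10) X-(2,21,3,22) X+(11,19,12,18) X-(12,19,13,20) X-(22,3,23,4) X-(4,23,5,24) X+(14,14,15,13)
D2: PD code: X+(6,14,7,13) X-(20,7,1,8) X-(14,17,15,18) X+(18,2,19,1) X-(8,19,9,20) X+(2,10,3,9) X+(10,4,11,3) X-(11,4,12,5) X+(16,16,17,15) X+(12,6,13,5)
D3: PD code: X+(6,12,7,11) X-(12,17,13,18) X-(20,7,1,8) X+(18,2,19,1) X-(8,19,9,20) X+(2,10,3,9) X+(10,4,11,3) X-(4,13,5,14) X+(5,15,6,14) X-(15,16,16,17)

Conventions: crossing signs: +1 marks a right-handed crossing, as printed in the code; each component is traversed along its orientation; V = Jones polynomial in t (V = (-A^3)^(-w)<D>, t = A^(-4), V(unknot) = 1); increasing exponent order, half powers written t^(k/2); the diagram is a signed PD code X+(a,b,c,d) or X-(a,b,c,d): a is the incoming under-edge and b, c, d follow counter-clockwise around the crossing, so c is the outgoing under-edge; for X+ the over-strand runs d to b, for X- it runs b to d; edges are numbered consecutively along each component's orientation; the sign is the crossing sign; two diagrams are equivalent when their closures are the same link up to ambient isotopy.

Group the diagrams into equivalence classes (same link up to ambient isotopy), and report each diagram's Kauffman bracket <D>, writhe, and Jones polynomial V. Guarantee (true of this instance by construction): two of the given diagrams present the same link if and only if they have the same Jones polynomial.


equivalence classes: {D1} | {D2, D3}
D1 (bracket A^-6; 12 crossings at w = -2): V = 1
V(D2) = t^-1 - 1 + 2t - 2t^2 + 2t^3 - 2t^4 + t^5  [10 crossings, <D> = A^-14 - 2A^-10 + 2A^-6 - 2A^-2 + 2A^2 - A^6 + A^10, w = +2]
V(D3) = t^-1 - 1 + 2t - 2t^2 + 2t^3 - 2t^4 + t^5  [10 crossings, <D> = A^-20 - 2A^-16 + 2A^-12 - 2A^-8 + 2A^-4 - 1 + A^4, w = 0]
key observation: 2 values of V(t) split the 3 diagrams


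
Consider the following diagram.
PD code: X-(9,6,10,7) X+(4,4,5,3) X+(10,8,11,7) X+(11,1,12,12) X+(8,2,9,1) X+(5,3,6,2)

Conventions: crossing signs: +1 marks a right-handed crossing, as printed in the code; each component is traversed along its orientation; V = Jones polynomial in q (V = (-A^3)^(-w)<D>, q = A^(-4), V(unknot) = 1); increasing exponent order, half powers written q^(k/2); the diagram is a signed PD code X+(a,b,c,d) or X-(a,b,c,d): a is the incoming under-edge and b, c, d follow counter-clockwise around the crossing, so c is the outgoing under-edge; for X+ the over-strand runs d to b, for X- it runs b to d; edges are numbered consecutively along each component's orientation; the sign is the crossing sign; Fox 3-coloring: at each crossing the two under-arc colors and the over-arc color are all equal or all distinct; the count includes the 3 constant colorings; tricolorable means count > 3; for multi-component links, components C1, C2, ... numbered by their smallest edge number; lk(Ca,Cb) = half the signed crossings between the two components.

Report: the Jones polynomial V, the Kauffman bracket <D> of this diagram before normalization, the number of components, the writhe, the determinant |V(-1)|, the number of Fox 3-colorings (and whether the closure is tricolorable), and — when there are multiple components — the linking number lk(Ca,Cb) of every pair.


V = 1
<D> = A^12 (w = +4)
1 component over 6 crossings, w = +4
3 Fox colorings among 3^6, |V(-1)| = 1: not tricolorable
why: det 1 = |V(-1)|; not divisible by 3, so not tricolorable


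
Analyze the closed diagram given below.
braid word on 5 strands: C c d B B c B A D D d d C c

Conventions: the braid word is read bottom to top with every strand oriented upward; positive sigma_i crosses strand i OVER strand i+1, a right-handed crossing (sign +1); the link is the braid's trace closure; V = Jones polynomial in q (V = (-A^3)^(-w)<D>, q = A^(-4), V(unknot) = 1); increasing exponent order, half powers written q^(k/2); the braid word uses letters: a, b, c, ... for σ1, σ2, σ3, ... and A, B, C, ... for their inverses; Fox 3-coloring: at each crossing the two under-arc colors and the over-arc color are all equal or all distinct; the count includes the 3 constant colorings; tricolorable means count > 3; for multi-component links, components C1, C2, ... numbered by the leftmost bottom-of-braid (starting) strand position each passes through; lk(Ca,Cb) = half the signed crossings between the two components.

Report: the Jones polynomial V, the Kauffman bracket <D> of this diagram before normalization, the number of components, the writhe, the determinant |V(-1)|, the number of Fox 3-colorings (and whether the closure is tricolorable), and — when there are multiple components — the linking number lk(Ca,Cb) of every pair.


V = -q^-4 + q^-3 + q^-1
<D> = A^-2 + A^6 - A^10 (w = -2)
1 component over 14 crossings, w = -2
9 Fox colorings among 3^14, |V(-1)| = 3: tricolorable
why: w = -2 shifts under R1 moves; the (-A^3)^(2) factor cancels that in V


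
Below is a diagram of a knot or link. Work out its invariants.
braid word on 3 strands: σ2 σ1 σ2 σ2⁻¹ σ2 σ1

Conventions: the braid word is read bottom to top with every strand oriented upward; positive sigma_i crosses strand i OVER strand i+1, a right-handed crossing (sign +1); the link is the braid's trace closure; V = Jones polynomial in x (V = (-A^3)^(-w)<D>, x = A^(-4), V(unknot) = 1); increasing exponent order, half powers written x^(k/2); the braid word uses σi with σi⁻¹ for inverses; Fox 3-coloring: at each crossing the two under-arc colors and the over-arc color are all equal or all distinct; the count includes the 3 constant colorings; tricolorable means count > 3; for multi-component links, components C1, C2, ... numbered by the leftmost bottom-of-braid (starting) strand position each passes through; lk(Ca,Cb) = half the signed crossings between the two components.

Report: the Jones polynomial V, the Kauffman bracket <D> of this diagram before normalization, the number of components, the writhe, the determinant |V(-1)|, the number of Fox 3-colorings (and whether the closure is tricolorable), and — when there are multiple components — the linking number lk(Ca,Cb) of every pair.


V = x + x^3 - x^4
<D> = -A^-4 + 1 + A^8 (w = +4)
1 component over 6 crossings, w = +4
9 Fox colorings among 3^6, |V(-1)| = 3: tricolorable
why: w = +4 shifts under R1 moves; the (-A^3)^(-4) factor cancels that in V


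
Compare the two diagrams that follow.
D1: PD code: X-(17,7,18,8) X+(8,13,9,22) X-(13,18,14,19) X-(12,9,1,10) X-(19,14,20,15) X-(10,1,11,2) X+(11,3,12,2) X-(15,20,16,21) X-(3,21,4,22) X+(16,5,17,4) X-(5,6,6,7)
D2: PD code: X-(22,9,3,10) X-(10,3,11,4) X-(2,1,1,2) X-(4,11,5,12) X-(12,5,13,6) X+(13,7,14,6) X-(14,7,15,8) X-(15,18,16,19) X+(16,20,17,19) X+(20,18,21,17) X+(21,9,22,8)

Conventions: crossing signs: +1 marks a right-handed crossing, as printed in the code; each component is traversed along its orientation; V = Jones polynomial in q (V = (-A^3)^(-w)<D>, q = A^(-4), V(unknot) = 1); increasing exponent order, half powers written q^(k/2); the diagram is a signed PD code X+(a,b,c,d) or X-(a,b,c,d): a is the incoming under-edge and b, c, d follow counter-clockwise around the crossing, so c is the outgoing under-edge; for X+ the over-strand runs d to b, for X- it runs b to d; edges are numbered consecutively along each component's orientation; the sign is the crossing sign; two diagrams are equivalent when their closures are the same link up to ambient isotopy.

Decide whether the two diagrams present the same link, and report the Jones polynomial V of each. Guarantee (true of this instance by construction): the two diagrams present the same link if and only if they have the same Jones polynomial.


same link: yes
V(D1) = q^(-9/2) - q^(-5/2) - q^(-3/2) - q^(-1/2)  [11 crossings, <D> = A^-13 + A^-9 + A^-5 - A^3, w = -5]
D2 (bracket A^-7 + A^-3 + A - A^9; 11 crossings at w = -3): V = q^(-9/2) - q^(-5/2) - q^(-3/2) - q^(-1/2)
note: one V(q) for all 2 diagrams — one class (guaranteed)


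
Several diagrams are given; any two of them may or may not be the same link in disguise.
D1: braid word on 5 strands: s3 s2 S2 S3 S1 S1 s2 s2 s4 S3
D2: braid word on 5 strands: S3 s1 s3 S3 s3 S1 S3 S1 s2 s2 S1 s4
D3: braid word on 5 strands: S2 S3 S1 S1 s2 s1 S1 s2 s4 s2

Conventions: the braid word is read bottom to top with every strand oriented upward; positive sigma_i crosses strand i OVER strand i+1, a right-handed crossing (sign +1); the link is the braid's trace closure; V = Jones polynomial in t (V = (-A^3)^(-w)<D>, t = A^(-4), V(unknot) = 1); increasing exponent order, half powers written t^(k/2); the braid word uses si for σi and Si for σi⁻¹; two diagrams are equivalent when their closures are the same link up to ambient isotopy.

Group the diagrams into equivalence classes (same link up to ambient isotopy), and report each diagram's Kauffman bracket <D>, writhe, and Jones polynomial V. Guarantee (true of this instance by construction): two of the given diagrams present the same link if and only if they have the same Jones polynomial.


grouping into links: {D1, D2, D3}
V(D1) = t^-2 + 2 + t^2  (w 0, c 10, <D> = A^-8 + 2 + A^8)
D2 (bracket A^-8 + 2 + A^8; 12 crossings at w = 0): V = t^-2 + 2 + t^2
V(D3) = t^-2 + 2 + t^2  [10 crossings, <D> = A^-8 + 2 + A^8, w = 0]
why: all 3 diagrams share one V(t), hence one class


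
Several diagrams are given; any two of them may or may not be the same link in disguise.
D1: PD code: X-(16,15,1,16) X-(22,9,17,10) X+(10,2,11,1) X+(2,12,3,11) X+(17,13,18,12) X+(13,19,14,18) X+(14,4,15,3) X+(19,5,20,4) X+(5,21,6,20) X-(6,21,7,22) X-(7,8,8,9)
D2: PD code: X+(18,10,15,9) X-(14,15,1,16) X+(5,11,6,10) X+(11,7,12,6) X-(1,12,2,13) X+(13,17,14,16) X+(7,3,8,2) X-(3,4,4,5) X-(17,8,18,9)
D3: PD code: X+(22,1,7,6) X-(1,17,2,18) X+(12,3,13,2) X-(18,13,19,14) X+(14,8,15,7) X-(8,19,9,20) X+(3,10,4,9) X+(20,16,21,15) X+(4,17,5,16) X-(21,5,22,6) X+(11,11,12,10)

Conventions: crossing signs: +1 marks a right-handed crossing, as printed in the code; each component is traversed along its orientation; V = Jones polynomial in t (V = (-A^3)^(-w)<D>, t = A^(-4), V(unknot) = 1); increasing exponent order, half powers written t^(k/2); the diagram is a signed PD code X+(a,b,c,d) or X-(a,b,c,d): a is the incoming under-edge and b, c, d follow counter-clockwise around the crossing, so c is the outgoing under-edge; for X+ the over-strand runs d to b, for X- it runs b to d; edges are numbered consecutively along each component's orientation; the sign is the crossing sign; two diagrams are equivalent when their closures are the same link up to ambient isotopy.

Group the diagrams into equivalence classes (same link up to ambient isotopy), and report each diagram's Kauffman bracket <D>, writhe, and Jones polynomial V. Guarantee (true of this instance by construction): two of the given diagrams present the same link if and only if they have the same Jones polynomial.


grouping into links: {D1} | {D2} | {D3}
V(D1) = -t^(3/2) - 2t^(7/2) + t^(9/2) - t^(11/2) + t^(13/2)  (w +3, c 11, <D> = -A^-17 + A^-13 - A^-9 + 2A^-5 + A^3)
V(D2) = -t^(1/2) - t^(3/2) - t^(5/2) + t^(9/2)  (w +1, c 9, <D> = -A^-15 + A^-7 + A^-3 + A)
V(D3) = -t^(-3/2) + t^(-1/2) - 2t^(1/2) + 2t^(3/2) - 2t^(5/2) + t^(7/2) - t^(9/2)  (w +3, c 11, <D> = A^-9 - A^-5 + 2A^-1 - 2A^3 + 2A^7 - A^11 + A^15)
key observation: 3 values of V(t) split the 3 diagrams


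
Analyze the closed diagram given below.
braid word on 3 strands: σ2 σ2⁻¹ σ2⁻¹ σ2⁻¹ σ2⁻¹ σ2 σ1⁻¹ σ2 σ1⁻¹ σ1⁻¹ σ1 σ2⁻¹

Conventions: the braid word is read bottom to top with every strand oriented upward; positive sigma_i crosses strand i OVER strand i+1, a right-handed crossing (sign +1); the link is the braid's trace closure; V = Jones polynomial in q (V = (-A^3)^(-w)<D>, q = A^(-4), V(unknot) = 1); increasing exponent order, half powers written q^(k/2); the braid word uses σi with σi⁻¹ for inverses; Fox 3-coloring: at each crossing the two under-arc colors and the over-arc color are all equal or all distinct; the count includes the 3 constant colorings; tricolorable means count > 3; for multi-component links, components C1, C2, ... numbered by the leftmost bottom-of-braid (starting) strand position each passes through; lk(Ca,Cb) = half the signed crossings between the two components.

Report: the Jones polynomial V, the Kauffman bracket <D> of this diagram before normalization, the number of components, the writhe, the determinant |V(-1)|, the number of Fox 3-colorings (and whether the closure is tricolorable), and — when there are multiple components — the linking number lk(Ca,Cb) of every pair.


V = -q^-6 + q^-5 - q^-4 + 2q^-3 - q^-2 + q^-1
<D> = A^-8 - A^-4 + 2 - A^4 + A^8 - A^12 (w = -4)
1 component over 12 crossings, w = -4
3 Fox colorings among 3^12, |V(-1)| = 7: not tricolorable
why: V spans 5 powers of q: at least 5 crossings in any diagram


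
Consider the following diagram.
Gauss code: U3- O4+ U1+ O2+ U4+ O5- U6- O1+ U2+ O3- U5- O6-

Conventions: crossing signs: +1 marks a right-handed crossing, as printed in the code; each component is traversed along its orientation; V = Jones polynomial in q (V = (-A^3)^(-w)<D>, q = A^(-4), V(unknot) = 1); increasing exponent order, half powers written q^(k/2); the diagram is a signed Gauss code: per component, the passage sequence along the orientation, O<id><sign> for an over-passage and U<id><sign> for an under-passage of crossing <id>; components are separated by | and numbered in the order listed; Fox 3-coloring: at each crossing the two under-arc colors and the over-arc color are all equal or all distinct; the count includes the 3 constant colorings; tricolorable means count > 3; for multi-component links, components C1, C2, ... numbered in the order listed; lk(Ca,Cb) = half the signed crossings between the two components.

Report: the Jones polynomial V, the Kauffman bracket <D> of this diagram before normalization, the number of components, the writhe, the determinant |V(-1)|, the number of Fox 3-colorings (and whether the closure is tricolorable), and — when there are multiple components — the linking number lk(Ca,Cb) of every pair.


V = -q^-3 + 2q^-2 - 2q^-1 + 3 - 2q + 2q^2 - q^3
<D> = -A^-12 + 2A^-8 - 2A^-4 + 3 - 2A^4 + 2A^8 - A^12 (w = 0)
1 component over 6 crossings, w = 0
3 Fox colorings among 3^6, |V(-1)| = 13: not tricolorable
why: w = 0 (over 6 crossings) is diagram-only; (-A^3)^(0) removes it from V


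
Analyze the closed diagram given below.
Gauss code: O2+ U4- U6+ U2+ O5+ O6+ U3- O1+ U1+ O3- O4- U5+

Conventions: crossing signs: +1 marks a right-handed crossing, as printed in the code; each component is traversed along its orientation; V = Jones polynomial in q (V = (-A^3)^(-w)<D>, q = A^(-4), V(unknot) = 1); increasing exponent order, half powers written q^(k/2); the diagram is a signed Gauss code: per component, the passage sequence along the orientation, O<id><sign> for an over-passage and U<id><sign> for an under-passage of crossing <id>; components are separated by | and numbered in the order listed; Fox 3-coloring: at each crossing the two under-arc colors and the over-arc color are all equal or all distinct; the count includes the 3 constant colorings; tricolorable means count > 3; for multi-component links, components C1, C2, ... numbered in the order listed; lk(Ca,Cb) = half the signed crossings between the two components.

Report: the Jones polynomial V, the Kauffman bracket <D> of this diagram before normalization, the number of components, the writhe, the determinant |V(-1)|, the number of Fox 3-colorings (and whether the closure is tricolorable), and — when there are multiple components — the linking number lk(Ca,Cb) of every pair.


Jones polynomial: V(q) = 1
<D> = A^6; writhe +2
components 1, writhe +2 (6 crossings)
3-colorings: 3 of 3^6, det 1 — not tricolorable
note: |V(-1)| = 1: so not tricolorable, since 3 does not divide 1


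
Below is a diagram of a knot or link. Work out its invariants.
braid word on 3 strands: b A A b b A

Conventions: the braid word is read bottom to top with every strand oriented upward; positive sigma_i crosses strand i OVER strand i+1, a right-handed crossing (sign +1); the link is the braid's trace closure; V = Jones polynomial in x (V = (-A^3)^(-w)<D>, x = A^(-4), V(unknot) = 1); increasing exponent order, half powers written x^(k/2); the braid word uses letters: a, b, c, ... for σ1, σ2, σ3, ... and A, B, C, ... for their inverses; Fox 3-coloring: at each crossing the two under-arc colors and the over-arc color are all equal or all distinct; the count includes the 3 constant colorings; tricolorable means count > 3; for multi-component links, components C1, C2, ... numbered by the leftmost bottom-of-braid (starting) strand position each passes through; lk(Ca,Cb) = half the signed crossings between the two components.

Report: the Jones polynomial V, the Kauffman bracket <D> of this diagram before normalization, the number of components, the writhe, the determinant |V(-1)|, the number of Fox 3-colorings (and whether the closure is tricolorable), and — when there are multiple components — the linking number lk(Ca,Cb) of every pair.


Jones polynomial: V(x) = -x^-3 + 2x^-2 - 2x^-1 + 3 - 2x + 2x^2 - x^3
<D> = -A^-12 + 2A^-8 - 2A^-4 + 3 - 2A^4 + 2A^8 - A^12; writhe 0
components 1, writhe 0 (6 crossings)
3-colorings: 3 of 3^6, det 13 — not tricolorable
note: |V(-1)| = 13: so not tricolorable, since 3 does not divide 13


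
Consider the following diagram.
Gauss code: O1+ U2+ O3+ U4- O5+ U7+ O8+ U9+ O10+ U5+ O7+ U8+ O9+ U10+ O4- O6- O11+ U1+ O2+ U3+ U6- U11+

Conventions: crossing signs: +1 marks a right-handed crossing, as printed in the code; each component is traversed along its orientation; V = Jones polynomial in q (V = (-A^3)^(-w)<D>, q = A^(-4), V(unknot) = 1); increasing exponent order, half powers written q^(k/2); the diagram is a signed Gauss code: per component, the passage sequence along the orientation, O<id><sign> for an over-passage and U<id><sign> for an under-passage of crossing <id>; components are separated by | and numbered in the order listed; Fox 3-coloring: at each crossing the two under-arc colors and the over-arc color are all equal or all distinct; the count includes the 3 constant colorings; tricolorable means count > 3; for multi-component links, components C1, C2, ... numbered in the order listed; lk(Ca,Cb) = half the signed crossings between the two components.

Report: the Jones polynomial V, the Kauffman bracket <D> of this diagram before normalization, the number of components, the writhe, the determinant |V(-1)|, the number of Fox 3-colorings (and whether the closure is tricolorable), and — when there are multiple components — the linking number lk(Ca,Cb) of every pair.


V(q) = q^3 + 2q^5 - 2q^6 + 2q^7 - 3q^8 + 2q^9 - 2q^10 + q^11
bracket: -A^-23 + 2A^-19 - 2A^-15 + 3A^-11 - 2A^-7 + 2A^-3 - 2A - A^9, w = +7
1 component, writhe +7, over 11 crossings
det 15, colorings 9 of 3^11 — tricolorable
observation: |V(-1)| = 15: so tricolorable, since 3 divides 15


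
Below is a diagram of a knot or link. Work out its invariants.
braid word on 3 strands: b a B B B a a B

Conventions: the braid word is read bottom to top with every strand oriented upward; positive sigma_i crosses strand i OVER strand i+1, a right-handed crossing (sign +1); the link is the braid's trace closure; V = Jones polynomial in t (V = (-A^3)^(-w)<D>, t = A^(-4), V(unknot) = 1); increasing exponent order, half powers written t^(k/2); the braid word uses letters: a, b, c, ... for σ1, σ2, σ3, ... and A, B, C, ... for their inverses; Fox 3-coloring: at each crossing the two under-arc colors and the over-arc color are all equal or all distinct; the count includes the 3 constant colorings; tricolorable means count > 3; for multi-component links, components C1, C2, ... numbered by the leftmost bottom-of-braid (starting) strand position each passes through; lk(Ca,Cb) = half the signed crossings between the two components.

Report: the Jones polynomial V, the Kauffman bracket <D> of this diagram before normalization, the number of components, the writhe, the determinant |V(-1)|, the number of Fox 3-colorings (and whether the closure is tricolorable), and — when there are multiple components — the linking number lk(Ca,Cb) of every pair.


V(t) = -t^-3 + t^-2 - t^-1 + 3 - t + t^2 - t^3
bracket: -A^-12 + A^-8 - A^-4 + 3 - A^4 + A^8 - A^12, w = 0
1 component, writhe 0, over 8 crossings
det 9, colorings 27 of 3^8 — tricolorable
observation: det 9 = |V(-1)|; divisible by 3, so tricolorable


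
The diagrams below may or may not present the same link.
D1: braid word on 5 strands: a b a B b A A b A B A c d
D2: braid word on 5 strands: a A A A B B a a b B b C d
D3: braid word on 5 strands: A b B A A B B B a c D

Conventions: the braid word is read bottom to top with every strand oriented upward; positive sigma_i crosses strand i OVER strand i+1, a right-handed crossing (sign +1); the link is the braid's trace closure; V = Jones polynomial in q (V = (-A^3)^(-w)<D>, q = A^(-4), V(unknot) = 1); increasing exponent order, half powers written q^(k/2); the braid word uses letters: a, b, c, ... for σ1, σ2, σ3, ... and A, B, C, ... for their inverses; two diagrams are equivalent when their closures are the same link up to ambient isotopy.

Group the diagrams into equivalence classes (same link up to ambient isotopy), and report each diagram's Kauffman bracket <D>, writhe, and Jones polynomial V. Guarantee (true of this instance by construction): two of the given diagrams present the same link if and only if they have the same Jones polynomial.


equivalence classes: {D1} | {D2} | {D3}
D1 (bracket A^5 + A^13; 13 crossings at w = +1): V = -q^(-5/2) - q^(-1/2)
V(D2) = q^(-7/2) - 2q^(-5/2) + q^(-3/2) - 2q^(-1/2) + q^(1/2) - q^(3/2)  [13 crossings, <D> = A^-9 - A^-5 + 2A^-1 - A^3 + 2A^7 - A^11, w = -1]
V(D3) = q^(-13/2) - q^(-11/2) + q^(-9/2) - 2q^(-7/2) - q^(-3/2)  (w -5, c 11, <D> = A^-9 + 2A^-1 - A^3 + A^7 - A^11)
observation: 3 values of V(q) split the 3 diagrams


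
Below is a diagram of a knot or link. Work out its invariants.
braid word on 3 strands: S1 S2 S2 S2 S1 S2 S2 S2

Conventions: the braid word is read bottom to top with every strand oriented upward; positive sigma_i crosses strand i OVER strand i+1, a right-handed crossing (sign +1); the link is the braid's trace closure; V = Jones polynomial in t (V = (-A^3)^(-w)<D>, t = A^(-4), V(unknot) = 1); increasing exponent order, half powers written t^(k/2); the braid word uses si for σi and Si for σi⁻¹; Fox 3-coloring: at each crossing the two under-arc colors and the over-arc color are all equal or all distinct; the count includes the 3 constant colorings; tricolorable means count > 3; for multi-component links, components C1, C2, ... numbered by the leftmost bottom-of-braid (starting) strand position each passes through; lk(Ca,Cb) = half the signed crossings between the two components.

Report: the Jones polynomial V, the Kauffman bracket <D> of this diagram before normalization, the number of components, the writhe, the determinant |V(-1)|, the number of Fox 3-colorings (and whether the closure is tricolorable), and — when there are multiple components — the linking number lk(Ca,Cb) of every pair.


V(t) = -t^-8 + t^-5 + t^-3
bracket: A^-12 + A^-4 - A^8, w = -8
1 component, writhe -8, over 8 crossings
det 3, colorings 9 of 3^8 — tricolorable
observation: w = -8 (over 8 crossings) is diagram-only; (-A^3)^(8) removes it from V


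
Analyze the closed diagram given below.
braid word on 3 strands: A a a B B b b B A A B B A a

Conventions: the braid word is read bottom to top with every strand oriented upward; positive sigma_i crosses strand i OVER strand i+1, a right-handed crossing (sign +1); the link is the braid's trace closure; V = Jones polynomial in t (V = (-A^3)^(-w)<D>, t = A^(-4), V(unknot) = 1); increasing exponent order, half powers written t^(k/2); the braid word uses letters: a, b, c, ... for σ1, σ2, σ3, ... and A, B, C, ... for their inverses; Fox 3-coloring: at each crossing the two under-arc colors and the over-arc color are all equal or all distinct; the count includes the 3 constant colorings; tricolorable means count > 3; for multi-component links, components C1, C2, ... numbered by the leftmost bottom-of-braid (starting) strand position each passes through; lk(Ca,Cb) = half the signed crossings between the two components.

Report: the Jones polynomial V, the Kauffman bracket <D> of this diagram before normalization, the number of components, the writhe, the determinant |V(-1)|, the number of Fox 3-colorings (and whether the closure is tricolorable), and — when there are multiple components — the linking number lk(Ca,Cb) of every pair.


V = -t^-6 + t^-5 - t^-4 + 2t^-3 - t^-2 + t^-1
<D> = A^-8 - A^-4 + 2 - A^4 + A^8 - A^12 (w = -4)
1 component over 14 crossings, w = -4
3 Fox colorings among 3^14, |V(-1)| = 7: not tricolorable
why: the span of V is 5, forcing >= 5 crossings in any diagram
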